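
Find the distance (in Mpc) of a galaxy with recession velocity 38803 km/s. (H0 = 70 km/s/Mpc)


d = v / H0 = 38803 / 70 = 554.3286

554.3286 Mpc


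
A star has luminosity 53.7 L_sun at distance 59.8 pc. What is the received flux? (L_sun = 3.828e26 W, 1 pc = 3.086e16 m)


F = L / (4*pi*d^2) = 2.056e+28 / (4*pi*(1.845e+18)^2) = 4.803e-10

4.803e-10 W/m^2


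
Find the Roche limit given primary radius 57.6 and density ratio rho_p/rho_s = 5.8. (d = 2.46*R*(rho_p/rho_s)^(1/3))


d_Roche = 2.46 * 57.6 * 5.8^(1/3) = 254.5855

254.5855


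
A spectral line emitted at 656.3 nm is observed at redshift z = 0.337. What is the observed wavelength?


lam_obs = lam_emit * (1 + z) = 656.3 * (1 + 0.337) = 877.4731

877.4731 nm


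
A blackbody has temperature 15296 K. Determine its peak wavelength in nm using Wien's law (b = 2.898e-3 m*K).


lam_max = b / T = 2.898e-3 / 15296 = 1.895e-07 m = 189.4613 nm

189.4613 nm


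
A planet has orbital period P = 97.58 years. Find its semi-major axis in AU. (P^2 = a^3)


a = P^(2/3) = 97.58^(2/3) = 21.1953

21.1953 AU


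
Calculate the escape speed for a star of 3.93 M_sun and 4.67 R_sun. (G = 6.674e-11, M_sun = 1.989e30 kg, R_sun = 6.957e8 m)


M = 3.93 * 1.989e30 kg = 7.81677e+30 kg; R = 4.67 * 6.957e8 m = 3.248919e+09 m. v_esc = sqrt(2GM/R) = sqrt(2 * 6.674e-11 * 7.81677e+30 / 3.248919e+09) = 566698.8401

566698.8401 m/s


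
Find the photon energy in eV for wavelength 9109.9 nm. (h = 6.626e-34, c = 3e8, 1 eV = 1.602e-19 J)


E = hc/lambda = 6.626e-34 * 3e8 / 9.110e-06 = 2.182e-20 J = 0.1362 eV

0.1362 eV


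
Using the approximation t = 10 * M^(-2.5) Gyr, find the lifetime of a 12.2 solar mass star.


t = 10 * M^(-2.5) = 10 * 12.2^(-2.5) = 0.0192

0.0192 Gyr


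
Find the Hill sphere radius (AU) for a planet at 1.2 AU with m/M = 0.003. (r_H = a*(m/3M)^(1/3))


r_H = a * (m/3M)^(1/3) = 1.2 * (0.003/3)^(1/3) = 0.12

0.12 AU


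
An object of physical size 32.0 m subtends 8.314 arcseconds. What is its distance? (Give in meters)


D = size / theta_rad, theta_rad = 8.314 * pi/(180*3600) = 4.031e-05, D = 793898.701

793898.701 m


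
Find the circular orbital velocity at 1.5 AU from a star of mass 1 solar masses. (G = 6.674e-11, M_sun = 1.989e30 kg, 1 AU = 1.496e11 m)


v = sqrt(GM/r) = sqrt(6.674e-11 * 1.989e+30 / 2.244e+11) = 24321.9878

24321.9878 m/s


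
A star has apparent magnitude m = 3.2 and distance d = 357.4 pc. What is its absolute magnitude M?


M = m - 5*log10(d) + 5 = 3.2 - 5*log10(357.4) + 5 = -4.5658

-4.5658


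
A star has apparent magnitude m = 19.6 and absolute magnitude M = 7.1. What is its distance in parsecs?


d = 10^((m - M + 5)/5) = 10^((19.6 - 7.1 + 5)/5) = 3162.2777

3162.2777 pc


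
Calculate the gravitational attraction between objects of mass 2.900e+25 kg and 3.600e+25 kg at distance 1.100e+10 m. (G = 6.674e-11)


F = G*m1*m2/r^2 = 6.674e-11 * 2.900e+25 * 3.600e+25 / (1.100e+10)^2 = 6.674e-11 * 1.044e+51 / 1.210e+20 = 5.758e+20

5.758e+20 N


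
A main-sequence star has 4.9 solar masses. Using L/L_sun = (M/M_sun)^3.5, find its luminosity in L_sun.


L/L_sun = (M/M_sun)^3.5 = 4.9^3.5 = 260.4272

260.4272 L_sun


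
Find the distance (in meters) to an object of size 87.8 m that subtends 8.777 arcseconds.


D = size / theta_rad, theta_rad = 8.777 * pi/(180*3600) = 4.255e-05, D = 2.063e+06

2.063e+06 m


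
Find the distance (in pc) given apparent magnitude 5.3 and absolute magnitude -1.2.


d = 10^((m - M + 5)/5) = 10^((5.3 - -1.2 + 5)/5) = 199.5262

199.5262 pc


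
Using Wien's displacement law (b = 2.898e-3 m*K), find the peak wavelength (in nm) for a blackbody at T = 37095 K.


lam_max = b / T = 2.898e-3 / 37095 = 7.812e-08 m = 78.1237 nm

78.1237 nm


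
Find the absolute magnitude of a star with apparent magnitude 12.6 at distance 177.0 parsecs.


M = m - 5*log10(d) + 5 = 12.6 - 5*log10(177.0) + 5 = 6.3601

6.3601


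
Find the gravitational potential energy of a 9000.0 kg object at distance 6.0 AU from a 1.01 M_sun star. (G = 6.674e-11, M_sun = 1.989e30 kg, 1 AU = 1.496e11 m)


M = 1.01 * 1.989e30 kg = 2.00889e+30 kg; r = 6.0 AU * 1.496e11 m/AU = 8.976e+11 m. U = -GM*m/r = -(6.674e-11 * 2.00889e+30 * 9000.0) / 8.976e+11 = -1.344e+12

-1.344e+12 J


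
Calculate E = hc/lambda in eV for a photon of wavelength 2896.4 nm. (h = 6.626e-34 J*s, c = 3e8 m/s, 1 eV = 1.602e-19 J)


E = hc/lambda = 6.626e-34 * 3e8 / 2.896e-06 = 6.863e-20 J = 0.4284 eV

0.4284 eV


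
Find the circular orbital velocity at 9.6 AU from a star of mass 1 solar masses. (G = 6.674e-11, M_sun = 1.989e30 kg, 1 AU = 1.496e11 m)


v = sqrt(GM/r) = sqrt(6.674e-11 * 1.989e+30 / 1.436e+12) = 9614.1098

9614.1098 m/s


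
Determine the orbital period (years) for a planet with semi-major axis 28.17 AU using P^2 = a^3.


P = a^(3/2) = 28.17^1.5 = 149.5135

149.5135 years


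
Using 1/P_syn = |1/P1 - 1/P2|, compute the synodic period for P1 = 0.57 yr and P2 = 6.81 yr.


1/P_syn = |1/P1 - 1/P2| = |1/0.57 - 1/6.81| => P_syn = 0.6221

0.6221 years


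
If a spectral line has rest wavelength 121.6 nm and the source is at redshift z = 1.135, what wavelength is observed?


lam_obs = lam_emit * (1 + z) = 121.6 * (1 + 1.135) = 259.616

259.616 nm


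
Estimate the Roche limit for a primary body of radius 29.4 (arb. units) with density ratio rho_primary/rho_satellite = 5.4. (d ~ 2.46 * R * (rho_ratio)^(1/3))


d_Roche = 2.46 * 29.4 * 5.4^(1/3) = 126.886

126.886


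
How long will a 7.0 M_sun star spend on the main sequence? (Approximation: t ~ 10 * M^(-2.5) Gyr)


t = 10 * M^(-2.5) = 10 * 7.0^(-2.5) = 0.0771

0.0771 Gyr


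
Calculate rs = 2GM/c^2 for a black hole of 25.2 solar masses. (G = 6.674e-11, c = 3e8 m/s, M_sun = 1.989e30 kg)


M = 25.2 * 1.989e30 kg = 5.01228e+31 kg. rs = 2GM/c^2 = 2 * 6.674e-11 * 5.01228e+31 / (3e8)^2 = 74337.6816

74337.6816 m


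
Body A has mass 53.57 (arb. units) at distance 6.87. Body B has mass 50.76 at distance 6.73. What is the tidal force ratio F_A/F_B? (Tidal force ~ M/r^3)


Ratio = (M1/r1^3) / (M2/r2^3) = (53.57/6.87^3) / (50.76/6.73^3) = 0.9921

0.9921


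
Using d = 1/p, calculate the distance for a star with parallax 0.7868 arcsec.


d = 1/p = 1/0.7868 = 1.271

1.271 pc


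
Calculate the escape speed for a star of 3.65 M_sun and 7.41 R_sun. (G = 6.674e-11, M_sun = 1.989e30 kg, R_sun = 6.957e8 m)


M = 3.65 * 1.989e30 kg = 7.25985e+30 kg; R = 7.41 * 6.957e8 m = 5.155137e+09 m. v_esc = sqrt(2GM/R) = sqrt(2 * 6.674e-11 * 7.25985e+30 / 5.155137e+09) = 433562.6051

433562.6051 m/s


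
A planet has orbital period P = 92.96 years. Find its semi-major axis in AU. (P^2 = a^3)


a = P^(2/3) = 92.96^(2/3) = 20.5209

20.5209 AU


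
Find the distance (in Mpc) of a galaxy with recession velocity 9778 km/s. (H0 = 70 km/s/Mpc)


d = v / H0 = 9778 / 70 = 139.6857

139.6857 Mpc


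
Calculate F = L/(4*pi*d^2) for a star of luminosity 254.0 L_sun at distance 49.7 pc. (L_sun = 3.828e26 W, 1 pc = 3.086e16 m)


F = L / (4*pi*d^2) = 9.723e+28 / (4*pi*(1.534e+18)^2) = 3.289e-09

3.289e-09 W/m^2


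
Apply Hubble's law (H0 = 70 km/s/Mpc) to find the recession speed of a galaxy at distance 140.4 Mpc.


v = H0 * d = 70 * 140.4 = 9828.0

9828.0 km/s


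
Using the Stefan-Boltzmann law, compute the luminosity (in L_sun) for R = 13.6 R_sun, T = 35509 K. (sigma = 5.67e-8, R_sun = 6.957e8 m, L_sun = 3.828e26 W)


R = 13.6 * 6.957e8 m = 9.46152e+09 m. L = 4*pi*R^2*sigma*T^4 = 4*pi*(9.46152e+09)^2 * 5.67e-8 * 35509^4 = 1.014071353e+32 W. L/L_sun = 1.014071353e+32 / 3.828e26 = 264908.9218

264908.9218 L_sun


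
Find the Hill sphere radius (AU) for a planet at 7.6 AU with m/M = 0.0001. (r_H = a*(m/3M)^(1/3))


r_H = a * (m/3M)^(1/3) = 7.6 * (0.0001/3)^(1/3) = 0.2446

0.2446 AU


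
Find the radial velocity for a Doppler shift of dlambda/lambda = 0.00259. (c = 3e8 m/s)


v = (dlambda/lambda) * c = 0.00259 * 3e8 = 777000.0

777000.0 m/s


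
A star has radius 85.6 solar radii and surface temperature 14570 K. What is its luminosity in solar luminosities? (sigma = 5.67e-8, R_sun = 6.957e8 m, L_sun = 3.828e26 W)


R = 85.6 * 6.957e8 m = 5.955192e+10 m. L = 4*pi*R^2*sigma*T^4 = 4*pi*(5.955192e+10)^2 * 5.67e-8 * 14570^4 = 1.138734992e+32 W. L/L_sun = 1.138734992e+32 / 3.828e26 = 297475.1807

297475.1807 L_sun


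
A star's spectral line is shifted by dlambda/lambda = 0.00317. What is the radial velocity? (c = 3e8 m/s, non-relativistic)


v = (dlambda/lambda) * c = 0.00317 * 3e8 = 951000.0

951000.0 m/s


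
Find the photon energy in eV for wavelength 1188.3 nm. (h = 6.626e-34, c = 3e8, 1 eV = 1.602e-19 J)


E = hc/lambda = 6.626e-34 * 3e8 / 1.188e-06 = 1.673e-19 J = 1.0442 eV

1.0442 eV


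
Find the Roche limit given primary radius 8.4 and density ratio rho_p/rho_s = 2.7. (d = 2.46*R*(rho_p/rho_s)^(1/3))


d_Roche = 2.46 * 8.4 * 2.7^(1/3) = 28.7741

28.7741


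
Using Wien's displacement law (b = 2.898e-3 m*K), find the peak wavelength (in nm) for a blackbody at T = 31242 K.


lam_max = b / T = 2.898e-3 / 31242 = 9.276e-08 m = 92.7597 nm

92.7597 nm


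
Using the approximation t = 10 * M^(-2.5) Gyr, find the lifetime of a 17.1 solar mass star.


t = 10 * M^(-2.5) = 10 * 17.1^(-2.5) = 0.0083

0.0083 Gyr


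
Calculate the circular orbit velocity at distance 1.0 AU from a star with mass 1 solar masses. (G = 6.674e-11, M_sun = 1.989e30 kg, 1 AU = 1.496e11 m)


v = sqrt(GM/r) = sqrt(6.674e-11 * 1.989e+30 / 1.496e+11) = 29788.2298

29788.2298 m/s


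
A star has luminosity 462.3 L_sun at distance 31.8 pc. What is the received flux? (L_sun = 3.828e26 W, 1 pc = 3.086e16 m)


F = L / (4*pi*d^2) = 1.770e+29 / (4*pi*(9.813e+17)^2) = 1.462e-08

1.462e-08 W/m^2


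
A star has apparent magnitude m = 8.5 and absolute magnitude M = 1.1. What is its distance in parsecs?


d = 10^((m - M + 5)/5) = 10^((8.5 - 1.1 + 5)/5) = 301.9952

301.9952 pc


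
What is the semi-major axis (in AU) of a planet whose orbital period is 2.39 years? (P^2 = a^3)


a = P^(2/3) = 2.39^(2/3) = 1.7876

1.7876 AU


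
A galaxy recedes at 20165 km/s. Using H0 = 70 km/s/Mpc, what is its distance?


d = v / H0 = 20165 / 70 = 288.0714

288.0714 Mpc


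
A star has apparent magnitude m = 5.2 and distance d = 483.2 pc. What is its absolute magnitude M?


M = m - 5*log10(d) + 5 = 5.2 - 5*log10(483.2) + 5 = -3.2206

-3.2206


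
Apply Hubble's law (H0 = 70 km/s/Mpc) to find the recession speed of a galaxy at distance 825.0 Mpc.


v = H0 * d = 70 * 825.0 = 57750.0

57750.0 km/s


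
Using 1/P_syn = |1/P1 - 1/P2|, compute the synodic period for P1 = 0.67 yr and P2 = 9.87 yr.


1/P_syn = |1/P1 - 1/P2| = |1/0.67 - 1/9.87| => P_syn = 0.7188

0.7188 years


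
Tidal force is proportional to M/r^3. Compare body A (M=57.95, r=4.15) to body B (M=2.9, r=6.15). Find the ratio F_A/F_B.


Ratio = (M1/r1^3) / (M2/r2^3) = (57.95/4.15^3) / (2.9/6.15^3) = 65.0334

65.0334


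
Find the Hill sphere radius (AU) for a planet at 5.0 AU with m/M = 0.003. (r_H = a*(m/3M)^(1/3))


r_H = a * (m/3M)^(1/3) = 5.0 * (0.003/3)^(1/3) = 0.5

0.5 AU


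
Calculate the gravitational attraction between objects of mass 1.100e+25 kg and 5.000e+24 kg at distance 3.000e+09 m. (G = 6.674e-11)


F = G*m1*m2/r^2 = 6.674e-11 * 1.100e+25 * 5.000e+24 / (3.000e+09)^2 = 6.674e-11 * 5.500e+49 / 9.000e+18 = 4.079e+20

4.079e+20 N


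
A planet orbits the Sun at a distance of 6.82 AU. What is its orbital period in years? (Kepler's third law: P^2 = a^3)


P = a^(3/2) = 6.82^1.5 = 17.8105

17.8105 years


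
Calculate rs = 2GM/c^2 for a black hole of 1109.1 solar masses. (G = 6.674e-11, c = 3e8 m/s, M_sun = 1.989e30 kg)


M = 1109.1 * 1.989e30 kg = 2.2059999e+33 kg. rs = 2GM/c^2 = 2 * 6.674e-11 * 2.2059999e+33 / (3e8)^2 = 3.272e+06

3.272e+06 m


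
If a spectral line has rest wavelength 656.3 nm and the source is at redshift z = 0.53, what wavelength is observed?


lam_obs = lam_emit * (1 + z) = 656.3 * (1 + 0.53) = 1004.139

1004.139 nm


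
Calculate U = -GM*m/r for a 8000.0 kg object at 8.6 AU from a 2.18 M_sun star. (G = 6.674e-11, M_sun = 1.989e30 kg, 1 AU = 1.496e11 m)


M = 2.18 * 1.989e30 kg = 4.33602e+30 kg; r = 8.6 AU * 1.496e11 m/AU = 1.28656e+12 m. U = -GM*m/r = -(6.674e-11 * 4.33602e+30 * 8000.0) / 1.28656e+12 = -1.799e+12

-1.799e+12 J


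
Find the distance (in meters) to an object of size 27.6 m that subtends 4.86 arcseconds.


D = size / theta_rad, theta_rad = 4.86 * pi/(180*3600) = 2.356e-05, D = 1.171e+06

1.171e+06 m


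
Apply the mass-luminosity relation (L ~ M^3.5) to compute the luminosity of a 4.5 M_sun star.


L/L_sun = (M/M_sun)^3.5 = 4.5^3.5 = 193.3053

193.3053 L_sun


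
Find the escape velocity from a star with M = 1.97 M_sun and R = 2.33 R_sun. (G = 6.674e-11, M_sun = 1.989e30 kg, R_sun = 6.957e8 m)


M = 1.97 * 1.989e30 kg = 3.91833e+30 kg; R = 2.33 * 6.957e8 m = 1.620981e+09 m. v_esc = sqrt(2GM/R) = sqrt(2 * 6.674e-11 * 3.91833e+30 / 1.620981e+09) = 568027.8658

568027.8658 m/s


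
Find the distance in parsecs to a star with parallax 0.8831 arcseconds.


d = 1/p = 1/0.8831 = 1.1324

1.1324 pc


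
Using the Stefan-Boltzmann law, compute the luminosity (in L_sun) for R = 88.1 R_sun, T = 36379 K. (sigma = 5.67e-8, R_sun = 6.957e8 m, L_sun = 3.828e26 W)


R = 88.1 * 6.957e8 m = 6.129117e+10 m. L = 4*pi*R^2*sigma*T^4 = 4*pi*(6.129117e+10)^2 * 5.67e-8 * 36379^4 = 4.688045022e+33 W. L/L_sun = 4.688045022e+33 / 3.828e26 = 1.225e+07

1.225e+07 L_sun


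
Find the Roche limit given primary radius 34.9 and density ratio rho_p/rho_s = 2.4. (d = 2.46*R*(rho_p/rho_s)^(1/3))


d_Roche = 2.46 * 34.9 * 2.4^(1/3) = 114.947

114.947


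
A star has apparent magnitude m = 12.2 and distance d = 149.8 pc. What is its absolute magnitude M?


M = m - 5*log10(d) + 5 = 12.2 - 5*log10(149.8) + 5 = 6.3224

6.3224


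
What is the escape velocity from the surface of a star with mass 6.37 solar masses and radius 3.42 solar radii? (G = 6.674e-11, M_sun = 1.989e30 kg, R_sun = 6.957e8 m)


M = 6.37 * 1.989e30 kg = 1.266993e+31 kg; R = 3.42 * 6.957e8 m = 2.379294e+09 m. v_esc = sqrt(2GM/R) = sqrt(2 * 6.674e-11 * 1.266993e+31 / 2.379294e+09) = 843084.5914

843084.5914 m/s


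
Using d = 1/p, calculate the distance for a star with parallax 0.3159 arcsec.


d = 1/p = 1/0.3159 = 3.1656

3.1656 pc


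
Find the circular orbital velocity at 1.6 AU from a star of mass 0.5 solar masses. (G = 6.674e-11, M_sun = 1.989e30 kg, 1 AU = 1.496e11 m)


v = sqrt(GM/r) = sqrt(6.674e-11 * 9.945e+29 / 2.394e+11) = 16652.1267

16652.1267 m/s


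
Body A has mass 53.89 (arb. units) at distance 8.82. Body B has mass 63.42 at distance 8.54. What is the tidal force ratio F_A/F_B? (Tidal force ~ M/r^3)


Ratio = (M1/r1^3) / (M2/r2^3) = (53.89/8.82^3) / (63.42/8.54^3) = 0.7713

0.7713


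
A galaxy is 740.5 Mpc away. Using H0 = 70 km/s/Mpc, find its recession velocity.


v = H0 * d = 70 * 740.5 = 51835.0

51835.0 km/s


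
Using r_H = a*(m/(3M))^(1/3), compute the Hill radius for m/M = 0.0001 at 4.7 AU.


r_H = a * (m/3M)^(1/3) = 4.7 * (0.0001/3)^(1/3) = 0.1513

0.1513 AU


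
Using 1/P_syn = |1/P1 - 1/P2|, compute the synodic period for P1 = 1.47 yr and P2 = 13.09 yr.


1/P_syn = |1/P1 - 1/P2| = |1/1.47 - 1/13.09| => P_syn = 1.656

1.656 years


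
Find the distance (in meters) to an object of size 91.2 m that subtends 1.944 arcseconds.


D = size / theta_rad, theta_rad = 1.944 * pi/(180*3600) = 9.425e-06, D = 9.677e+06

9.677e+06 m


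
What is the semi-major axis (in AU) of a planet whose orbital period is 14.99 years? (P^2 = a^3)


a = P^(2/3) = 14.99^(2/3) = 6.0795

6.0795 AU


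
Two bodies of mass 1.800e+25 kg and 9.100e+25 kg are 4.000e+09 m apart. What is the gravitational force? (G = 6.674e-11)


F = G*m1*m2/r^2 = 6.674e-11 * 1.800e+25 * 9.100e+25 / (4.000e+09)^2 = 6.674e-11 * 1.638e+51 / 1.600e+19 = 6.833e+21

6.833e+21 N


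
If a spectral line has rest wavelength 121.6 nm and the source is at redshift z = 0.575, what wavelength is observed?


lam_obs = lam_emit * (1 + z) = 121.6 * (1 + 0.575) = 191.52

191.52 nm


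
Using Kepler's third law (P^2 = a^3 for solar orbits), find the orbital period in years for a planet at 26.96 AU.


P = a^(3/2) = 26.96^1.5 = 139.9845

139.9845 years


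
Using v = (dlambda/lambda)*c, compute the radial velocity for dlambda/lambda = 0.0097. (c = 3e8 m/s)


v = (dlambda/lambda) * c = 0.0097 * 3e8 = 2.910e+06

2.910e+06 m/s


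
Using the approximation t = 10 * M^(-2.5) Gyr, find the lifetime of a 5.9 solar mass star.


t = 10 * M^(-2.5) = 10 * 5.9^(-2.5) = 0.1183

0.1183 Gyr


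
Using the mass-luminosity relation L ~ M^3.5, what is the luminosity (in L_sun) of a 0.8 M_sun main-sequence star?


L/L_sun = (M/M_sun)^3.5 = 0.8^3.5 = 0.4579

0.4579 L_sun


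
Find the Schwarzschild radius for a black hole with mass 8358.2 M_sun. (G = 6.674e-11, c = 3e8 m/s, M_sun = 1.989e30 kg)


M = 8358.2 * 1.989e30 kg = 1.66244598e+34 kg. rs = 2GM/c^2 = 2 * 6.674e-11 * 1.66244598e+34 / (3e8)^2 = 2.466e+07

2.466e+07 m


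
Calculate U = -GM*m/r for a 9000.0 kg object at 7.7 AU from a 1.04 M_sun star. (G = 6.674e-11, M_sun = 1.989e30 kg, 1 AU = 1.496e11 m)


M = 1.04 * 1.989e30 kg = 2.06856e+30 kg; r = 7.7 AU * 1.496e11 m/AU = 1.15192e+12 m. U = -GM*m/r = -(6.674e-11 * 2.06856e+30 * 9000.0) / 1.15192e+12 = -1.079e+12

-1.079e+12 J


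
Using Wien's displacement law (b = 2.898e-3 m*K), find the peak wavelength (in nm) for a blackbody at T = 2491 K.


lam_max = b / T = 2.898e-3 / 2491 = 1.163e-06 m = 1163.3882 nm

1163.3882 nm


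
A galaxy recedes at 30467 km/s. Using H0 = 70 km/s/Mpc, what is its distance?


d = v / H0 = 30467 / 70 = 435.2429

435.2429 Mpc


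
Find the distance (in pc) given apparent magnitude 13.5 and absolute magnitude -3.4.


d = 10^((m - M + 5)/5) = 10^((13.5 - -3.4 + 5)/5) = 23988.3292

23988.3292 pc


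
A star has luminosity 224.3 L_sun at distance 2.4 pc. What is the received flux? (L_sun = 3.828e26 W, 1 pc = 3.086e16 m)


F = L / (4*pi*d^2) = 8.586e+28 / (4*pi*(7.406e+16)^2) = 1.246e-06

1.246e-06 W/m^2


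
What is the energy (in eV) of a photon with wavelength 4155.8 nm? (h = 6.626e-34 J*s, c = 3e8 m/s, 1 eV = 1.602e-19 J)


E = hc/lambda = 6.626e-34 * 3e8 / 4.156e-06 = 4.783e-20 J = 0.2986 eV

0.2986 eV


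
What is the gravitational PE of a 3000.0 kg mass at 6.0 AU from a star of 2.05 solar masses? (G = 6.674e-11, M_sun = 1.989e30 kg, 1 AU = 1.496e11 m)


M = 2.05 * 1.989e30 kg = 4.07745e+30 kg; r = 6.0 AU * 1.496e11 m/AU = 8.976e+11 m. U = -GM*m/r = -(6.674e-11 * 4.07745e+30 * 3000.0) / 8.976e+11 = -9.095e+11

-9.095e+11 J


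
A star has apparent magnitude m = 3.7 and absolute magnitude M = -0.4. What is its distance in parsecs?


d = 10^((m - M + 5)/5) = 10^((3.7 - -0.4 + 5)/5) = 66.0693

66.0693 pc


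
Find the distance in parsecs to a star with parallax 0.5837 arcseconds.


d = 1/p = 1/0.5837 = 1.7132

1.7132 pc


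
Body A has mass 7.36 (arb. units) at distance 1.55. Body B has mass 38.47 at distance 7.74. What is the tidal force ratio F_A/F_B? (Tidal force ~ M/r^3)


Ratio = (M1/r1^3) / (M2/r2^3) = (7.36/1.55^3) / (38.47/7.74^3) = 23.8223

23.8223


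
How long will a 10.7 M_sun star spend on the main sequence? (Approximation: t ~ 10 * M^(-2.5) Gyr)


t = 10 * M^(-2.5) = 10 * 10.7^(-2.5) = 0.0267

0.0267 Gyr


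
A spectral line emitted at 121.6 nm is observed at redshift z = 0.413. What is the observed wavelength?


lam_obs = lam_emit * (1 + z) = 121.6 * (1 + 0.413) = 171.8208

171.8208 nm


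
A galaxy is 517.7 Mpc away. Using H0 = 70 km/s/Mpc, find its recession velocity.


v = H0 * d = 70 * 517.7 = 36239.0

36239.0 km/s


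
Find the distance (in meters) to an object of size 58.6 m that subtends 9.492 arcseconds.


D = size / theta_rad, theta_rad = 9.492 * pi/(180*3600) = 4.602e-05, D = 1.273e+06

1.273e+06 m


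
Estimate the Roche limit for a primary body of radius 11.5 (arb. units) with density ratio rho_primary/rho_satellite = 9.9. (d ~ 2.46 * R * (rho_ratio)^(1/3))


d_Roche = 2.46 * 11.5 * 9.9^(1/3) = 60.7451

60.7451


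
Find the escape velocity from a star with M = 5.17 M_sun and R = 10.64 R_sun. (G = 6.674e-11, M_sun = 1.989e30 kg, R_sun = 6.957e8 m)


M = 5.17 * 1.989e30 kg = 1.028313e+31 kg; R = 10.64 * 6.957e8 m = 7.402248e+09 m. v_esc = sqrt(2GM/R) = sqrt(2 * 6.674e-11 * 1.028313e+31 / 7.402248e+09) = 430614.7943

430614.7943 m/s


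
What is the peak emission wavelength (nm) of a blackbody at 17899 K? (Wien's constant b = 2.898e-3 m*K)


lam_max = b / T = 2.898e-3 / 17899 = 1.619e-07 m = 161.9085 nm

161.9085 nm


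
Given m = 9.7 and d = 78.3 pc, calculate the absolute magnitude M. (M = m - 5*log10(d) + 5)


M = m - 5*log10(d) + 5 = 9.7 - 5*log10(78.3) + 5 = 5.2312

5.2312


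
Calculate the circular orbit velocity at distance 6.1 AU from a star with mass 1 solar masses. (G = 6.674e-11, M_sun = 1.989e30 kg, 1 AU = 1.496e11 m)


v = sqrt(GM/r) = sqrt(6.674e-11 * 1.989e+30 / 9.126e+11) = 12060.9017

12060.9017 m/s


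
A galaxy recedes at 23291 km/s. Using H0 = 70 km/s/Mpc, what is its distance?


d = v / H0 = 23291 / 70 = 332.7286

332.7286 Mpc


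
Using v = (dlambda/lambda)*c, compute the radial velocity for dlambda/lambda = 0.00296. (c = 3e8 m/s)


v = (dlambda/lambda) * c = 0.00296 * 3e8 = 888000.0

888000.0 m/s


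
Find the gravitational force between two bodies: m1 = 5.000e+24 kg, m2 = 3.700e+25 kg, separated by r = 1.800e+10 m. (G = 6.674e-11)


F = G*m1*m2/r^2 = 6.674e-11 * 5.000e+24 * 3.700e+25 / (1.800e+10)^2 = 6.674e-11 * 1.850e+50 / 3.240e+20 = 3.811e+19

3.811e+19 N


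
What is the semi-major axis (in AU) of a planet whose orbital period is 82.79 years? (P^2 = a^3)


a = P^(2/3) = 82.79^(2/3) = 18.9956

18.9956 AU


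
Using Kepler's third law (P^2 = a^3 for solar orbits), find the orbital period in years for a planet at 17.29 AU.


P = a^(3/2) = 17.29^1.5 = 71.894

71.894 years


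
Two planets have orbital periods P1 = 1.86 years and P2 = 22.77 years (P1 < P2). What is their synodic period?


1/P_syn = |1/P1 - 1/P2| = |1/1.86 - 1/22.77| => P_syn = 2.0255

2.0255 years


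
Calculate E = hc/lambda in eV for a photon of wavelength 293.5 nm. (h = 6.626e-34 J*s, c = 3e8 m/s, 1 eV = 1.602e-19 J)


E = hc/lambda = 6.626e-34 * 3e8 / 2.935e-07 = 6.773e-19 J = 4.2277 eV

4.2277 eV


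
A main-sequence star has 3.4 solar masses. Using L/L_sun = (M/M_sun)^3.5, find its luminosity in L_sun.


L/L_sun = (M/M_sun)^3.5 = 3.4^3.5 = 72.473

72.473 L_sun


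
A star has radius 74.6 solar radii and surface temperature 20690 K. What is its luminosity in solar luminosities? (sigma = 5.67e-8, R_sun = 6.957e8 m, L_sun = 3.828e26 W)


R = 74.6 * 6.957e8 m = 5.189922e+10 m. L = 4*pi*R^2*sigma*T^4 = 4*pi*(5.189922e+10)^2 * 5.67e-8 * 20690^4 = 3.51687188e+32 W. L/L_sun = 3.51687188e+32 / 3.828e26 = 918723.0617

918723.0617 L_sun


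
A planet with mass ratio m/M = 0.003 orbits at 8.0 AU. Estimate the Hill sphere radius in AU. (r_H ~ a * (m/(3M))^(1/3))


r_H = a * (m/3M)^(1/3) = 8.0 * (0.003/3)^(1/3) = 0.8

0.8 AU


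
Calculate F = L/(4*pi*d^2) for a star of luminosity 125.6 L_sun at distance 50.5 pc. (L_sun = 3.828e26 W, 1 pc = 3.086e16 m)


F = L / (4*pi*d^2) = 4.808e+28 / (4*pi*(1.558e+18)^2) = 1.575e-09

1.575e-09 W/m^2


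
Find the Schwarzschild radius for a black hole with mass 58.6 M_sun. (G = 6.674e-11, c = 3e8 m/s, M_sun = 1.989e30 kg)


M = 58.6 * 1.989e30 kg = 1.165554e+32 kg. rs = 2GM/c^2 = 2 * 6.674e-11 * 1.165554e+32 / (3e8)^2 = 172864.6088

172864.6088 m


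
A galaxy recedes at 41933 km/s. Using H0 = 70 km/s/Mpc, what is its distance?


d = v / H0 = 41933 / 70 = 599.0429

599.0429 Mpc


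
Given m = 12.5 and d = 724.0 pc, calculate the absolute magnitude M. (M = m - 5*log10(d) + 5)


M = m - 5*log10(d) + 5 = 12.5 - 5*log10(724.0) + 5 = 3.2013

3.2013


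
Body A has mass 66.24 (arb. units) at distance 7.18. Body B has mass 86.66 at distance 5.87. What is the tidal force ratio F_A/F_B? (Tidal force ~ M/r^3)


Ratio = (M1/r1^3) / (M2/r2^3) = (66.24/7.18^3) / (86.66/5.87^3) = 0.4177

0.4177


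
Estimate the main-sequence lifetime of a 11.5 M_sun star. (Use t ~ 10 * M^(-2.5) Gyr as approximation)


t = 10 * M^(-2.5) = 10 * 11.5^(-2.5) = 0.0223

0.0223 Gyr


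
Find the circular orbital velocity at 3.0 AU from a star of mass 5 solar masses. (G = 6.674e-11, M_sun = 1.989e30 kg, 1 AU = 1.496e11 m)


v = sqrt(GM/r) = sqrt(6.674e-11 * 9.945e+30 / 4.488e+11) = 38456.4393

38456.4393 m/s


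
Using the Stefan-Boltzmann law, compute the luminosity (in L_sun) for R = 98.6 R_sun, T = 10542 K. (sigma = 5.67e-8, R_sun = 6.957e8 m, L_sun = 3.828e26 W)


R = 98.6 * 6.957e8 m = 6.859602e+10 m. L = 4*pi*R^2*sigma*T^4 = 4*pi*(6.859602e+10)^2 * 5.67e-8 * 10542^4 = 4.140786198e+31 W. L/L_sun = 4.140786198e+31 / 3.828e26 = 108171.0083

108171.0083 L_sun


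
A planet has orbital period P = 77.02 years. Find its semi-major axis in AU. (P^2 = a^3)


a = P^(2/3) = 77.02^(2/3) = 18.1024

18.1024 AU


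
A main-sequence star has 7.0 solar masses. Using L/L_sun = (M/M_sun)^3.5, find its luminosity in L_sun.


L/L_sun = (M/M_sun)^3.5 = 7.0^3.5 = 907.4927

907.4927 L_sun


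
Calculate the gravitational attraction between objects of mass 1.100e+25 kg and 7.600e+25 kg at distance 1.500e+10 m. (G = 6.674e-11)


F = G*m1*m2/r^2 = 6.674e-11 * 1.100e+25 * 7.600e+25 / (1.500e+10)^2 = 6.674e-11 * 8.360e+50 / 2.250e+20 = 2.480e+20

2.480e+20 N


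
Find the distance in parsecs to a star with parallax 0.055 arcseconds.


d = 1/p = 1/0.055 = 18.1818

18.1818 pc


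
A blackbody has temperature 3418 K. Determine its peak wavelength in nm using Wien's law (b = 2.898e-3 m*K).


lam_max = b / T = 2.898e-3 / 3418 = 8.479e-07 m = 847.8642 nm

847.8642 nm


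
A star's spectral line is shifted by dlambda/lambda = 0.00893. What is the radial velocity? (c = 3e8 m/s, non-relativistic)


v = (dlambda/lambda) * c = 0.00893 * 3e8 = 2.679e+06

2.679e+06 m/s


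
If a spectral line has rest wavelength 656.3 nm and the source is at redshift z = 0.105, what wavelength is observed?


lam_obs = lam_emit * (1 + z) = 656.3 * (1 + 0.105) = 725.2115

725.2115 nm


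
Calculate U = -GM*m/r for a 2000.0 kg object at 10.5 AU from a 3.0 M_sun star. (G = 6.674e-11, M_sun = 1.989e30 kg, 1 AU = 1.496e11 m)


M = 3.0 * 1.989e30 kg = 5.967e+30 kg; r = 10.5 AU * 1.496e11 m/AU = 1.5708e+12 m. U = -GM*m/r = -(6.674e-11 * 5.967e+30 * 2000.0) / 1.5708e+12 = -5.071e+11

-5.071e+11 J


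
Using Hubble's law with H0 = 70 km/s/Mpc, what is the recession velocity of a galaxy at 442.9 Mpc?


v = H0 * d = 70 * 442.9 = 31003.0

31003.0 km/s


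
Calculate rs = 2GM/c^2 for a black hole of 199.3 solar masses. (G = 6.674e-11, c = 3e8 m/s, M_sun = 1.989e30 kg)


M = 199.3 * 1.989e30 kg = 3.964077e+32 kg. rs = 2GM/c^2 = 2 * 6.674e-11 * 3.964077e+32 / (3e8)^2 = 587916.6644

587916.6644 m


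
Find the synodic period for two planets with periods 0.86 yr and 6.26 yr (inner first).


1/P_syn = |1/P1 - 1/P2| = |1/0.86 - 1/6.26| => P_syn = 0.997

0.997 years


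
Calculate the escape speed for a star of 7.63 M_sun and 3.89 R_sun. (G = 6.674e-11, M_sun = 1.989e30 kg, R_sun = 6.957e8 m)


M = 7.63 * 1.989e30 kg = 1.517607e+31 kg; R = 3.89 * 6.957e8 m = 2.706273e+09 m. v_esc = sqrt(2GM/R) = sqrt(2 * 6.674e-11 * 1.517607e+31 / 2.706273e+09) = 865171.0069

865171.0069 m/s


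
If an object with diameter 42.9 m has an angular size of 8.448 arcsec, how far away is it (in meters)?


D = size / theta_rad, theta_rad = 8.448 * pi/(180*3600) = 4.096e-05, D = 1.047e+06

1.047e+06 m


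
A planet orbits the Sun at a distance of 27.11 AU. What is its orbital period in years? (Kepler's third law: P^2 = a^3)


P = a^(3/2) = 27.11^1.5 = 141.1544

141.1544 years


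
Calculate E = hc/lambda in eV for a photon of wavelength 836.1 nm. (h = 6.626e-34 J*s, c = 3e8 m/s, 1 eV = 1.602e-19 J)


E = hc/lambda = 6.626e-34 * 3e8 / 8.361e-07 = 2.377e-19 J = 1.4841 eV

1.4841 eV


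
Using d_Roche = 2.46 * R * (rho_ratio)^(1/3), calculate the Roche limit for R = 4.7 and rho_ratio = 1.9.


d_Roche = 2.46 * 4.7 * 1.9^(1/3) = 14.3203

14.3203


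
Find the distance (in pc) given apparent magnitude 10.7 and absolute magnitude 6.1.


d = 10^((m - M + 5)/5) = 10^((10.7 - 6.1 + 5)/5) = 83.1764

83.1764 pc


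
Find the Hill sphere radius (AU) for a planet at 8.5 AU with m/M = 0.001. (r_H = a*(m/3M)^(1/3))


r_H = a * (m/3M)^(1/3) = 8.5 * (0.001/3)^(1/3) = 0.5894

0.5894 AU


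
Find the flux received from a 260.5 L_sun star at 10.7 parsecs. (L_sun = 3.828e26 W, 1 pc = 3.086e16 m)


F = L / (4*pi*d^2) = 9.972e+28 / (4*pi*(3.302e+17)^2) = 7.278e-08

7.278e-08 W/m^2


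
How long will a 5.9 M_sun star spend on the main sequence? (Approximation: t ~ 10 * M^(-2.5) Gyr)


t = 10 * M^(-2.5) = 10 * 5.9^(-2.5) = 0.1183

0.1183 Gyr


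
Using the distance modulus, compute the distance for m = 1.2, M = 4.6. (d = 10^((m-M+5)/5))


d = 10^((m - M + 5)/5) = 10^((1.2 - 4.6 + 5)/5) = 2.0893

2.0893 pc


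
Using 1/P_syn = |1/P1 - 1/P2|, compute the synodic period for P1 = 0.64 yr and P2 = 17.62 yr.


1/P_syn = |1/P1 - 1/P2| = |1/0.64 - 1/17.62| => P_syn = 0.6641

0.6641 years


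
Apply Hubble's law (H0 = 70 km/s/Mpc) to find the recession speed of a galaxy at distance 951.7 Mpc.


v = H0 * d = 70 * 951.7 = 66619.0

66619.0 km/s


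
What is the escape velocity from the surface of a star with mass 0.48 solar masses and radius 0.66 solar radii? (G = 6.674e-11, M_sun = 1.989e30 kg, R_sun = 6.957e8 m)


M = 0.48 * 1.989e30 kg = 9.5472e+29 kg; R = 0.66 * 6.957e8 m = 4.59162e+08 m. v_esc = sqrt(2GM/R) = sqrt(2 * 6.674e-11 * 9.5472e+29 / 4.59162e+08) = 526821.0745

526821.0745 m/s


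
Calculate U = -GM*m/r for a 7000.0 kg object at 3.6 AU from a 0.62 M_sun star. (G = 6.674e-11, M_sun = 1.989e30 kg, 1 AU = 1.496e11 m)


M = 0.62 * 1.989e30 kg = 1.23318e+30 kg; r = 3.6 AU * 1.496e11 m/AU = 5.3856e+11 m. U = -GM*m/r = -(6.674e-11 * 1.23318e+30 * 7000.0) / 5.3856e+11 = -1.070e+12

-1.070e+12 J


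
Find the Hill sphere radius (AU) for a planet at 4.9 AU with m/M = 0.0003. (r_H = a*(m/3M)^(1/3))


r_H = a * (m/3M)^(1/3) = 4.9 * (0.0003/3)^(1/3) = 0.2274

0.2274 AU


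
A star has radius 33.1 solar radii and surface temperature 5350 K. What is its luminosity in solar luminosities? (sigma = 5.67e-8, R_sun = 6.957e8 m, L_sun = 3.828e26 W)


R = 33.1 * 6.957e8 m = 2.302767e+10 m. L = 4*pi*R^2*sigma*T^4 = 4*pi*(2.302767e+10)^2 * 5.67e-8 * 5350^4 = 3.095337757e+29 W. L/L_sun = 3.095337757e+29 / 3.828e26 = 808.6044

808.6044 L_sun


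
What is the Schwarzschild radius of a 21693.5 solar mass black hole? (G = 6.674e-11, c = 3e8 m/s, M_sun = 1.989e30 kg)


M = 21693.5 * 1.989e30 kg = 4.31483715e+34 kg. rs = 2GM/c^2 = 2 * 6.674e-11 * 4.31483715e+34 / (3e8)^2 = 6.399e+07

6.399e+07 m


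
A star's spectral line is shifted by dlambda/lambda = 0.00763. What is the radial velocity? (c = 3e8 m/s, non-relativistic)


v = (dlambda/lambda) * c = 0.00763 * 3e8 = 2.289e+06

2.289e+06 m/s


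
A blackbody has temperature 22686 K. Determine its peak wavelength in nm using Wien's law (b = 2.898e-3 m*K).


lam_max = b / T = 2.898e-3 / 22686 = 1.277e-07 m = 127.744 nm

127.744 nm


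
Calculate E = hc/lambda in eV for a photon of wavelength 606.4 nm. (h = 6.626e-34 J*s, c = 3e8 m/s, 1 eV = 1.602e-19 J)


E = hc/lambda = 6.626e-34 * 3e8 / 6.064e-07 = 3.278e-19 J = 2.0462 eV

2.0462 eV


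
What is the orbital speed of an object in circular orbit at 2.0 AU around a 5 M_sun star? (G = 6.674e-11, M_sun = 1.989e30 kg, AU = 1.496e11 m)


v = sqrt(GM/r) = sqrt(6.674e-11 * 9.945e+30 / 2.992e+11) = 47099.3269

47099.3269 m/s


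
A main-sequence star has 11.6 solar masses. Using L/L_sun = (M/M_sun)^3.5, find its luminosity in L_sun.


L/L_sun = (M/M_sun)^3.5 = 11.6^3.5 = 5316.2202

5316.2202 L_sun


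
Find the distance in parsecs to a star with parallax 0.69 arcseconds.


d = 1/p = 1/0.69 = 1.4493

1.4493 pc


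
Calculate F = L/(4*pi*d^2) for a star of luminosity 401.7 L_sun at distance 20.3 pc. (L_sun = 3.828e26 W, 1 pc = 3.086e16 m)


F = L / (4*pi*d^2) = 1.538e+29 / (4*pi*(6.265e+17)^2) = 3.118e-08

3.118e-08 W/m^2


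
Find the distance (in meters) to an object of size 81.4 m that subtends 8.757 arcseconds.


D = size / theta_rad, theta_rad = 8.757 * pi/(180*3600) = 4.246e-05, D = 1.917e+06

1.917e+06 m


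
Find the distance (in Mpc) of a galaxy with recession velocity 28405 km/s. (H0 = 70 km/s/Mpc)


d = v / H0 = 28405 / 70 = 405.7857

405.7857 Mpc


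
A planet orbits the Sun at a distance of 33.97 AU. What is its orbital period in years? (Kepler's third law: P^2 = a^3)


P = a^(3/2) = 33.97^1.5 = 197.99

197.99 years


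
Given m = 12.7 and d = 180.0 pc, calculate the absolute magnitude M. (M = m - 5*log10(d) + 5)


M = m - 5*log10(d) + 5 = 12.7 - 5*log10(180.0) + 5 = 6.4236

6.4236


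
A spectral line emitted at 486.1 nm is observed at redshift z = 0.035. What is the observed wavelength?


lam_obs = lam_emit * (1 + z) = 486.1 * (1 + 0.035) = 503.1135

503.1135 nm


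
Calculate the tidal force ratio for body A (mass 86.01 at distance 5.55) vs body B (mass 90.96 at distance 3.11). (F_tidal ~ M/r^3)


Ratio = (M1/r1^3) / (M2/r2^3) = (86.01/5.55^3) / (90.96/3.11^3) = 0.1664

0.1664


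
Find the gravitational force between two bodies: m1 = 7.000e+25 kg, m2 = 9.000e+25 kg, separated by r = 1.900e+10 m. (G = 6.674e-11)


F = G*m1*m2/r^2 = 6.674e-11 * 7.000e+25 * 9.000e+25 / (1.900e+10)^2 = 6.674e-11 * 6.300e+51 / 3.610e+20 = 1.165e+21

1.165e+21 N


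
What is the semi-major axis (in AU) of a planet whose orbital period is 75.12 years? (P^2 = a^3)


a = P^(2/3) = 75.12^(2/3) = 17.8034

17.8034 AU


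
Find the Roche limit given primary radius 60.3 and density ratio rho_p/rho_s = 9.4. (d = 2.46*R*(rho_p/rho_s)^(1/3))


d_Roche = 2.46 * 60.3 * 9.4^(1/3) = 313.0606

313.0606


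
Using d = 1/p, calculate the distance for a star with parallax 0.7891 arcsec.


d = 1/p = 1/0.7891 = 1.2673

1.2673 pc


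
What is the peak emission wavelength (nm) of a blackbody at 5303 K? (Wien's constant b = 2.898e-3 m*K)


lam_max = b / T = 2.898e-3 / 5303 = 5.465e-07 m = 546.4831 nm

546.4831 nm


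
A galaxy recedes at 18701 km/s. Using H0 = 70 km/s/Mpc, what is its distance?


d = v / H0 = 18701 / 70 = 267.1571

267.1571 Mpc


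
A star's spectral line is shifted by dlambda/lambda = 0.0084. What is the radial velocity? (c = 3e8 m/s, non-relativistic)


v = (dlambda/lambda) * c = 0.0084 * 3e8 = 2.520e+06

2.520e+06 m/s


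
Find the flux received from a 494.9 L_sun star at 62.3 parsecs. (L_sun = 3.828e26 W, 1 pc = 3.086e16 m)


F = L / (4*pi*d^2) = 1.894e+29 / (4*pi*(1.923e+18)^2) = 4.079e-09

4.079e-09 W/m^2


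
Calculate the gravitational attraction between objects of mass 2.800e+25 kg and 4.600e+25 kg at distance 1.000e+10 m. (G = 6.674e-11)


F = G*m1*m2/r^2 = 6.674e-11 * 2.800e+25 * 4.600e+25 / (1.000e+10)^2 = 6.674e-11 * 1.288e+51 / 1.000e+20 = 8.596e+20

8.596e+20 N


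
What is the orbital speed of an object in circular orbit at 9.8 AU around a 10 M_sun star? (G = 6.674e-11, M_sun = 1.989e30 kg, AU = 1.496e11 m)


v = sqrt(GM/r) = sqrt(6.674e-11 * 1.989e+31 / 1.466e+12) = 30090.6562

30090.6562 m/s


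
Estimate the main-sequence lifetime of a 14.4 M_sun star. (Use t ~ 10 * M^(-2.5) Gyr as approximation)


t = 10 * M^(-2.5) = 10 * 14.4^(-2.5) = 0.0127

0.0127 Gyr


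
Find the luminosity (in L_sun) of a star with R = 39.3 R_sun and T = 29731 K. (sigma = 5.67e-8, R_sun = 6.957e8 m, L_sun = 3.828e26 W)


R = 39.3 * 6.957e8 m = 2.734101e+10 m. L = 4*pi*R^2*sigma*T^4 = 4*pi*(2.734101e+10)^2 * 5.67e-8 * 29731^4 = 4.161597731e+32 W. L/L_sun = 4.161597731e+32 / 3.828e26 = 1.087e+06

1.087e+06 L_sun


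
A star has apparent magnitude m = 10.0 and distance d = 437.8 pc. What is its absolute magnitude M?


M = m - 5*log10(d) + 5 = 10.0 - 5*log10(437.8) + 5 = 1.7936

1.7936


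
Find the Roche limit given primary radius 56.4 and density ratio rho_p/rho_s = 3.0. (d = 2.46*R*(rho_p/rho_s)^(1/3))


d_Roche = 2.46 * 56.4 * 3.0^(1/3) = 200.1035

200.1035


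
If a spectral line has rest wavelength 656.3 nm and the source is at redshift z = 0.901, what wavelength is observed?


lam_obs = lam_emit * (1 + z) = 656.3 * (1 + 0.901) = 1247.6263

1247.6263 nm


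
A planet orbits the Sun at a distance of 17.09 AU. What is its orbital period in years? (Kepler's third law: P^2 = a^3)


P = a^(3/2) = 17.09^1.5 = 70.6502

70.6502 years


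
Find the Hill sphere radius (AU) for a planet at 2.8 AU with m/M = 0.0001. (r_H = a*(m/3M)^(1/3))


r_H = a * (m/3M)^(1/3) = 2.8 * (0.0001/3)^(1/3) = 0.0901

0.0901 AU


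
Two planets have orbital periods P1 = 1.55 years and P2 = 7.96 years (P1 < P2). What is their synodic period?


1/P_syn = |1/P1 - 1/P2| = |1/1.55 - 1/7.96| => P_syn = 1.9248

1.9248 years


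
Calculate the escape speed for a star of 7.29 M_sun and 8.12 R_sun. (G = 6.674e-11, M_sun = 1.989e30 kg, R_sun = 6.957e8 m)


M = 7.29 * 1.989e30 kg = 1.449981e+31 kg; R = 8.12 * 6.957e8 m = 5.649084e+09 m. v_esc = sqrt(2GM/R) = sqrt(2 * 6.674e-11 * 1.449981e+31 / 5.649084e+09) = 585329.2652

585329.2652 m/s


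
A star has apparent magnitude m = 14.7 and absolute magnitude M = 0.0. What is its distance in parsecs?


d = 10^((m - M + 5)/5) = 10^((14.7 - 0.0 + 5)/5) = 8709.6359

8709.6359 pc


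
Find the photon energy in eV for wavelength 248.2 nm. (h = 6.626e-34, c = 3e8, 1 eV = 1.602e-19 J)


E = hc/lambda = 6.626e-34 * 3e8 / 2.482e-07 = 8.009e-19 J = 4.9993 eV

4.9993 eV


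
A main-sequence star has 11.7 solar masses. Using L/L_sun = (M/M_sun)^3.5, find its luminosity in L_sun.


L/L_sun = (M/M_sun)^3.5 = 11.7^3.5 = 5478.3593

5478.3593 L_sun


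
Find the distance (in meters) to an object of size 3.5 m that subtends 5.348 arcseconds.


D = size / theta_rad, theta_rad = 5.348 * pi/(180*3600) = 2.593e-05, D = 134990.0564

134990.0564 m


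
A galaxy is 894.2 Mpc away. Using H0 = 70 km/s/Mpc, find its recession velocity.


v = H0 * d = 70 * 894.2 = 62594.0

62594.0 km/s


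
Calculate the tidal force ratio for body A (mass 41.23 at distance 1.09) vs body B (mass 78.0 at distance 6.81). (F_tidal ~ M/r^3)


Ratio = (M1/r1^3) / (M2/r2^3) = (41.23/1.09^3) / (78.0/6.81^3) = 128.9082

128.9082


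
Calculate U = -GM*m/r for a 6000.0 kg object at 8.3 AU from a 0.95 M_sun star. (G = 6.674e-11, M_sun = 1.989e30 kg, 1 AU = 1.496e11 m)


M = 0.95 * 1.989e30 kg = 1.88955e+30 kg; r = 8.3 AU * 1.496e11 m/AU = 1.24168e+12 m. U = -GM*m/r = -(6.674e-11 * 1.88955e+30 * 6000.0) / 1.24168e+12 = -6.094e+11

-6.094e+11 J


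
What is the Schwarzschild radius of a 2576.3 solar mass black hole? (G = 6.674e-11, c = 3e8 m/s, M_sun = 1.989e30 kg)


M = 2576.3 * 1.989e30 kg = 5.1242607e+33 kg. rs = 2GM/c^2 = 2 * 6.674e-11 * 5.1242607e+33 / (3e8)^2 = 7.600e+06

7.600e+06 m


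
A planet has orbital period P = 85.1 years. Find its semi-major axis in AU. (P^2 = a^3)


a = P^(2/3) = 85.1^(2/3) = 19.3473

19.3473 AU


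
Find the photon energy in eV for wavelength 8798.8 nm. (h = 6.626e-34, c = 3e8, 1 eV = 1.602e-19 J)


E = hc/lambda = 6.626e-34 * 3e8 / 8.799e-06 = 2.259e-20 J = 0.141 eV

0.141 eV
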